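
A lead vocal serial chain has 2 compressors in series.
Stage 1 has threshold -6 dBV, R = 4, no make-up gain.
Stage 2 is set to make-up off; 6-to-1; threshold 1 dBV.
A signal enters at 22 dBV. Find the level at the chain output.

Stage 1: 22 dBV is 28 dB over -6 dBV; at 4:1 that becomes 7 dB over, giving 1 dBV.
Stage 2: 1 dBV is at or below the 1 dBV threshold — no compression; output 1 dBV.

1 dBV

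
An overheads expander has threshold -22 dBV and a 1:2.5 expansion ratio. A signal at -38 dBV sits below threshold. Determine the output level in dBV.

-62 dBV

Below threshold, a 1:2.5 expander applies gain = (2.5−1)×(T − x) of attenuation.
(2.5−1) × 16 = 24 dB, so output = -38 − 24 = -62 dBV.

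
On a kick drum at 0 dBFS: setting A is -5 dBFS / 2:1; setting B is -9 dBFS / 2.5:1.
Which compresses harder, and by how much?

B, by 2.9 dB

A: GR = 5 − 5/2 = 2.5 dB.
B: GR = 9 − 9/2.5 = 5.4 dB.
Difference: 2.9 dB in favour of B.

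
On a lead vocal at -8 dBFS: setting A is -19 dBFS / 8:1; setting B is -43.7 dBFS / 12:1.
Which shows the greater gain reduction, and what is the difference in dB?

B, by 23.1 dB

A: overshoot 11 dB → output overshoot 1.375 dB → GR 9.625 dB.
B: overshoot 35.7 dB → output overshoot 2.975 dB → GR 32.725 dB.
B applies 23.1 dB more gain reduction.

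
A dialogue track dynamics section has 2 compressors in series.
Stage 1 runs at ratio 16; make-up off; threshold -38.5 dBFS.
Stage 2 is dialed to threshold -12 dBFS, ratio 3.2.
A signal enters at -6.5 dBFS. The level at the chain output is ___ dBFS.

-36.5 dBFS

Stage 1: -6.5 dBFS is 32 dB over -38.5 dBFS; at 16:1 that becomes 2 dB over, giving -36.5 dBFS.
Stage 2: -36.5 dBFS is at or below the -12 dBFS threshold — no compression; output -36.5 dBFS.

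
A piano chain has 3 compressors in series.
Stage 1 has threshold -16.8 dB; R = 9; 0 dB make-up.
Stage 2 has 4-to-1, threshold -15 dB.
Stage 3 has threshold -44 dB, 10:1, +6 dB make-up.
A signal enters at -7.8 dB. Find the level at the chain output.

Stage 1: overshoot 9 dB → 9/9 = 1 dB → -15.8 dB.
Stage 2: -15.8 dB is at or below the -15 dB threshold — no compression; output -15.8 dB.
Stage 3: -15.8 dB is 28.2 dB over -44 dB; at 10:1 that becomes 2.82 dB over, giving -41.18 dB; +6 dB make-up → -35.18 dB.

-35.18 dB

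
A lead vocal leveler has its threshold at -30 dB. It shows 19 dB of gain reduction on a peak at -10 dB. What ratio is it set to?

Input overshoot = -10 − (-30) = 20 dB.
Output overshoot = 20 − 19 = 1 dB.
Ratio = input overshoot / output overshoot = 20 / 1 = 20.

20:1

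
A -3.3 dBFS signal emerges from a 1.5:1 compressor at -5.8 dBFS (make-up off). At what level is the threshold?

-10.8 dBFS

Gain reduction = -3.3 − (-5.8) = 2.5 dB; output overshoot = GR / (R − 1) = 2.5 / 0.5 = 5 dB.
Threshold = output − output overshoot = -5.8 − 5 = -10.8 dBFS.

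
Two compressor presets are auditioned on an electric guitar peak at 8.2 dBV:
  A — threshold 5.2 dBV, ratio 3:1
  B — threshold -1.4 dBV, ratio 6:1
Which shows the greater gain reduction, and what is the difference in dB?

B, by 6 dB

A: 3 dB over, compressed to 1 dB over, so 2 dB of GR.
B: 9.6 dB over, compressed to 1.6 dB over, so 8 dB of GR.
Difference: 6 dB in favour of B.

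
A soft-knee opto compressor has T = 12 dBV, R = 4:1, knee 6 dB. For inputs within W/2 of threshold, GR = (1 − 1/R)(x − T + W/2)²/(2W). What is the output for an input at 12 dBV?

11.4375 dBV

x − T + W/2 = 12 − 12 + 3 = 3.
GR = (1 − 1/4) × 3² / 12 = 0.75 × 9 / 12 = 0.5625 dB.
Output = 12 − 0.5625 = 11.4375 dBV.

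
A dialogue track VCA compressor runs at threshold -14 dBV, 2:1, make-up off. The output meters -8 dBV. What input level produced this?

Post-compression overshoot = -8 − (-14) = 6 dB.
Input overshoot = R × output overshoot = 12 dB → input = -14 + 12 = -2 dBV.

-2 dBV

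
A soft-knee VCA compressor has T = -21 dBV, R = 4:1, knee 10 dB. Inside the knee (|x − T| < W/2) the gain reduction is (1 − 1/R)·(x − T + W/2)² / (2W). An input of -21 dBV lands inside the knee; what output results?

x − T + W/2 = -21 − (-21) + 5 = 5.
GR = (1 − 1/4) × 5² / 20 = 0.75 × 25 / 20 = 0.9375 dB.
Output = -21 − 0.9375 = -21.9375 dBV.

-21.9375 dBV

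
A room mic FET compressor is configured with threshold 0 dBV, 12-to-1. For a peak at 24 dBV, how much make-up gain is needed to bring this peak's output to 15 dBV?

Overshoot 24 dB → 24/12 = 2 dB after compression, so the compressed level is 0 + 2 = 2 dBV.
Make-up = target − compressed = 15 − 2 = 13 dB.

13 dB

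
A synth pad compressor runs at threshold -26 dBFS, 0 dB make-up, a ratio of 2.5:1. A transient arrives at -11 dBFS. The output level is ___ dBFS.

Overshoot: -11 − (-26) = 15 dB.
The 15 dB excess becomes 6 dB after 2.5:1 reduction.
Output = -26 + 6 = -20 dBFS.

-20 dBFS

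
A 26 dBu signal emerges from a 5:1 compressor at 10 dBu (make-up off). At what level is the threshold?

Let T be the threshold. Output overshoot = (input overshoot)/R, so 10 − T = (26 − T)/5.
5·(10 − T) = 26 − T → 4·T = 50 − 26 = 24.
T = 24/4 = 6 dBu.

6 dBu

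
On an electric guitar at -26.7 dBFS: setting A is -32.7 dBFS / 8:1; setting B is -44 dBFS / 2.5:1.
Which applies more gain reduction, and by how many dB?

B, by 5.13 dB

A: GR = 6 − 6/8 = 5.25 dB.
B: GR = 17.3 − 17.3/2.5 = 10.38 dB.
B applies 5.13 dB more gain reduction.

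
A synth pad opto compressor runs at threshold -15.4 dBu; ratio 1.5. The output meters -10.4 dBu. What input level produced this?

-7.9 dBu

Post-compression overshoot = -10.4 − (-15.4) = 5 dB.
Input overshoot = R × output overshoot = 7.5 dB → input = -15.4 + 7.5 = -7.9 dBu.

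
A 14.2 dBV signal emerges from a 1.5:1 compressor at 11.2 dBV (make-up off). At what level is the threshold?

5.2 dBV

Let T be the threshold. Output overshoot = (input overshoot)/R, so 11.2 − T = (14.2 − T)/1.5.
1.5·(11.2 − T) = 14.2 − T → 0.5·T = 16.8 − 14.2 = 2.6.
T = 2.6/0.5 = 5.2 dBV.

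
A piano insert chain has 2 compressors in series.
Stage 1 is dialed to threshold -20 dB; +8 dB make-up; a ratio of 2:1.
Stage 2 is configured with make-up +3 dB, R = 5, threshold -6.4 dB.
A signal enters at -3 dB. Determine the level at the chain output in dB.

-2.82 dB

Stage 1: overshoot 17 dB → 17/2 = 8.5 dB → -11.5 dB; +8 dB make-up → -3.5 dB.
Stage 2: overshoot 2.9 dB → 2.9/5 = 0.58 dB → -5.82 dB; +3 dB make-up → -2.82 dB.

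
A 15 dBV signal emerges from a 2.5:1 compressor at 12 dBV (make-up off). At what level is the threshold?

Let T be the threshold. Output overshoot = (input overshoot)/R, so 12 − T = (15 − T)/2.5.
2.5·(12 − T) = 15 − T → 1.5·T = 30 − 15 = 15.
T = 15/1.5 = 10 dBV.

10 dBV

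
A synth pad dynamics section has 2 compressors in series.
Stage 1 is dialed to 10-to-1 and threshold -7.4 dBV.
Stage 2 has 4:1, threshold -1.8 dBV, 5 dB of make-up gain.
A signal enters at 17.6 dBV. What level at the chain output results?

0.1 dBV

Stage 1: overshoot 25 dB → 25/10 = 2.5 dB → -4.9 dBV.
Stage 2: -4.9 dBV is at or below the -1.8 dBV threshold — no compression; make-up brings it to 0.1 dBV.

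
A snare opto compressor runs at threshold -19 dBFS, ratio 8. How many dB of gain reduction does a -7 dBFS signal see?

The signal is 12 dB above threshold.
After 8:1 compression the overshoot becomes 12/8 = 1.5 dB.
Gain reduction = 12 − 1.5 = 10.5 dB.

10.5 dB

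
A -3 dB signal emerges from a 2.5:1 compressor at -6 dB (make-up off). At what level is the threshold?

Gain reduction = -3 − (-6) = 3 dB; output overshoot = GR / (R − 1) = 3 / 1.5 = 2 dB.
Threshold = output − output overshoot = -6 − 2 = -8 dB.

-8 dB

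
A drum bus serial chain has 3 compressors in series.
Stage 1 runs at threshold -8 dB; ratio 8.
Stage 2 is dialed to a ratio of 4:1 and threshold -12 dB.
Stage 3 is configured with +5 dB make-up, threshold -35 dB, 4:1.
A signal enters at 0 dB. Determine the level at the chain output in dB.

-23.9375 dB

Stage 1: overshoot 8 dB → 8/8 = 1 dB → -7 dB.
Stage 2: 5 dB above -12 dB, reduced 4:1 to 1.25 dB above → -10.75 dB.
Stage 3: 24.25 dB above -35 dB, reduced 4:1 to 6.0625 dB above → -28.9375 dB; +5 dB make-up → -23.9375 dB.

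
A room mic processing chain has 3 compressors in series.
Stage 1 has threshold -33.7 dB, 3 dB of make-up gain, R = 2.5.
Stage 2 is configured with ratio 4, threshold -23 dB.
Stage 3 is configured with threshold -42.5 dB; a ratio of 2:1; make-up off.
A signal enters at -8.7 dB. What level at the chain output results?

-32.4625 dB

Stage 1: 25 dB above -33.7 dB, reduced 2.5:1 to 10 dB above → -23.7 dB; +3 dB make-up → -20.7 dB.
Stage 2: -20.7 dB is 2.3 dB over -23 dB; at 4:1 that becomes 0.575 dB over, giving -22.425 dB.
Stage 3: overshoot 20.075 dB → 20.075/2 = 10.0375 dB → -32.4625 dB.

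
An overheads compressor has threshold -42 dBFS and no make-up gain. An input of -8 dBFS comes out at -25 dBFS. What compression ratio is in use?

2:1

Input overshoot = -8 − (-42) = 34 dB; output overshoot = -25 − (-42) = 17 dB.
Ratio = 34 / 17 = 2.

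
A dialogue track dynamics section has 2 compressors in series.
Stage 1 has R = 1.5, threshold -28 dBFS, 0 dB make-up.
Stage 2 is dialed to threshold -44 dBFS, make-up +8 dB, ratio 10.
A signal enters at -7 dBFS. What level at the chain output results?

Stage 1: 21 dB above -28 dBFS, reduced 1.5:1 to 14 dB above → -14 dBFS.
Stage 2: overshoot 30 dB → 30/10 = 3 dB → -41 dBFS; +8 dB make-up → -33 dBFS.

-33 dBFS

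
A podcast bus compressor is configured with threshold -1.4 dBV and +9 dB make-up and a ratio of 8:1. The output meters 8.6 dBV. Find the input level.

6.6 dBV

Stripping the +9 dB make-up gives -0.4 dBV at the gain stage.
The compressed level sits -0.4 − (-1.4) = 1 dB over threshold.
Before 8:1 compression the overshoot was 1 × 8 = 8 dB, so input = -1.4 + 8 = 6.6 dBV.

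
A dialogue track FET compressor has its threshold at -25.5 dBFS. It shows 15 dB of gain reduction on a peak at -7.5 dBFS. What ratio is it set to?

Input overshoot = -7.5 − (-25.5) = 18 dB.
Output overshoot = 18 − 15 = 3 dB.
Ratio = input overshoot / output overshoot = 18 / 3 = 6.

6:1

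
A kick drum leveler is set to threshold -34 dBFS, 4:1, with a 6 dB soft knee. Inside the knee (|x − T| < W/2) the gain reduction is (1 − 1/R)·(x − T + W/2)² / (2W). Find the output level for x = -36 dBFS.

-36.0625 dBFS

x − T + W/2 = -36 − (-34) + 3 = 1.
GR = (1 − 1/4) × 1² / 12 = 0.75 × 1 / 12 = 0.0625 dB.
Output = -36 − 0.0625 = -36.0625 dBFS.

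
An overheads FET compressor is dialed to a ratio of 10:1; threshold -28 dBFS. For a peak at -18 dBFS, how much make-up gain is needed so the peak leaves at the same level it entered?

9 dB

Overshoot 10 dB → 10/10 = 1 dB after compression, so the compressed level is -28 + 1 = -27 dBFS.
Make-up = target − compressed = -18 − (-27) = 9 dB.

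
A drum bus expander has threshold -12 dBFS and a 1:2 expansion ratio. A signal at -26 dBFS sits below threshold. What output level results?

-40 dBFS

Undershoot = (-12) − (-26) = 14 dB.
At 1:2, that expands to 28 dB under threshold.
Output = -12 − 28 = -40 dBFS.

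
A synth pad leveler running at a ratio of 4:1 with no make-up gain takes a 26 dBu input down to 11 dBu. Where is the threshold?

6 dBu

Input is 20 dB above T (since output overshoot × R = input overshoot: (11 − T)·4 = 26 − T gives T = 6 dBu).
Check: 6 + (26 − 6)/4 = 6 + 5 = 11 dBu. ✓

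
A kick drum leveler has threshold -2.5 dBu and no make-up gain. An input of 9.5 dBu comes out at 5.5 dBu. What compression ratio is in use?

1.5:1

Input overshoot = 9.5 − (-2.5) = 12 dB; output overshoot = 5.5 − (-2.5) = 8 dB.
Ratio = 12 / 8 = 1.5.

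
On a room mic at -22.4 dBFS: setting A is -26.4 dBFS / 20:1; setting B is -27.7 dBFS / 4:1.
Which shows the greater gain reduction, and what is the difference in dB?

B, by 0.175 dB

A: 4 dB over, compressed to 0.2 dB over, so 3.8 dB of GR.
B: 5.3 dB over, compressed to 1.325 dB over, so 3.975 dB of GR.
B applies 0.175 dB more gain reduction.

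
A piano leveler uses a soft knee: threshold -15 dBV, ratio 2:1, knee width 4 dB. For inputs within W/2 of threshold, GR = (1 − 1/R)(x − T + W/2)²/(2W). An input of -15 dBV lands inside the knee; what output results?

-15.25 dBV

x − T + W/2 = -15 − (-15) + 2 = 2.
GR = (1 − 1/2) × 2² / 8 = 0.5 × 4 / 8 = 0.25 dB.
Output = -15 − 0.25 = -15.25 dBV.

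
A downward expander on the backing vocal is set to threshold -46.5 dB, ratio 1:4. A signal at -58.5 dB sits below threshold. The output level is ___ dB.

Below threshold, a 1:4 expander applies gain = (4−1)×(T − x) of attenuation.
(4−1) × 12 = 36 dB, so output = -58.5 − 36 = -94.5 dB.

-94.5 dB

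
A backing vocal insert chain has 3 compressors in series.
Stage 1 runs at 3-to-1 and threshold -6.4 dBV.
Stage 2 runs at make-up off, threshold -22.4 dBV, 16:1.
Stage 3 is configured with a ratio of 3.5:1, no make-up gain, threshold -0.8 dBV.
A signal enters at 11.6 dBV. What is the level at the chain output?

-21.025 dBV

Stage 1: 11.6 dBV is 18 dB over -6.4 dBV; at 3:1 that becomes 6 dB over, giving -0.4 dBV.
Stage 2: -0.4 dBV is 22 dB over -22.4 dBV; at 16:1 that becomes 1.375 dB over, giving -21.025 dBV.
Stage 3: below threshold (-21.025 ≤ -0.8); passes unchanged; output -21.025 dBV.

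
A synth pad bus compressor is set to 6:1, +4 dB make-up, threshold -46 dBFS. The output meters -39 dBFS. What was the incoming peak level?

Remove make-up: -39 − 4 = -43 dBFS.
The compressed level sits -43 − (-46) = 3 dB over threshold.
Input overshoot = R × output overshoot = 18 dB → input = -46 + 18 = -28 dBFS.

-28 dBFS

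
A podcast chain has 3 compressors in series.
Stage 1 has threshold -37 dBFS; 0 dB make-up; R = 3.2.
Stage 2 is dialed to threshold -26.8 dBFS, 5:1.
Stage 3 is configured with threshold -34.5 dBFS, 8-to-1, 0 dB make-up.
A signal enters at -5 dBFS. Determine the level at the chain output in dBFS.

-33.5625 dBFS

Stage 1: overshoot 32 dB → 32/3.2 = 10 dB → -27 dBFS.
Stage 2: below threshold (-27 ≤ -26.8); passes unchanged; output -27 dBFS.
Stage 3: overshoot 7.5 dB → 7.5/8 = 0.9375 dB → -33.5625 dBFS.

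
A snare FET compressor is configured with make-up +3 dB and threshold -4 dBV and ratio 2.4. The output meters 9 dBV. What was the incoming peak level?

Remove make-up: 9 − 3 = 6 dBV.
That's 10 dB above the -4 dBV threshold.
Before 2.4:1 compression the overshoot was 10 × 2.4 = 24 dB, so input = -4 + 24 = 20 dBV.

20 dBV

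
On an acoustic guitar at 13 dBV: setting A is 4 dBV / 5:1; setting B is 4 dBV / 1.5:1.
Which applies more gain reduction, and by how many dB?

A, by 4.2 dB

A: GR = 9 − 9/5 = 7.2 dB.
B: GR = 9 − 9/1.5 = 3 dB.
A reduces 4.2 dB more.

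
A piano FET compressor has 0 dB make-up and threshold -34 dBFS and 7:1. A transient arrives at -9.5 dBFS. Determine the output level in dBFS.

Overshoot: -9.5 − (-34) = 24.5 dB.
7:1 compression reduces that to 24.5/7 = 3.5 dB over.
That puts the output at -30.5 dBFS.

-30.5 dBFS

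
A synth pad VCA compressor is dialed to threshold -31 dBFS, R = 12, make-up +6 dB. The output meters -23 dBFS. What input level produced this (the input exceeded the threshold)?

-7 dBFS

Remove make-up: -23 − 6 = -29 dBFS.
Post-compression overshoot = -29 − (-31) = 2 dB.
Input overshoot = R × output overshoot = 24 dB → input = -31 + 24 = -7 dBFS.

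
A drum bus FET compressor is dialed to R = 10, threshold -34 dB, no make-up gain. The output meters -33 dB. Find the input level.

Post-compression overshoot = -33 − (-34) = 1 dB.
Undo the ratio: input overshoot = 1 × 10 = 10 dB, giving input = -24 dB.

-24 dB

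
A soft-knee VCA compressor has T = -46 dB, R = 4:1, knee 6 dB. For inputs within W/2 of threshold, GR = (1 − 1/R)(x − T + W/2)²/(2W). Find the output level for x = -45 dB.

x − T + W/2 = -45 − (-46) + 3 = 4.
GR = (1 − 1/4) × 4² / 12 = 0.75 × 16 / 12 = 1 dB.
Output = -45 − 1 = -46 dB.

-46 dB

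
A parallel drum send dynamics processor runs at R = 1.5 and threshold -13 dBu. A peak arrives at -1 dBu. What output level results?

-1 dBu sits 12 dB over threshold.
The 12 dB excess becomes 8 dB after 1.5:1 reduction.
That puts the output at -5 dBu.

-5 dBu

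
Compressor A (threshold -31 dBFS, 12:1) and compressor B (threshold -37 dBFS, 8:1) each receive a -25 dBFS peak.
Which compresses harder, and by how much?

B, by 5 dB

A: GR = 6 − 6/12 = 5.5 dB.
B: GR = 12 − 12/8 = 10.5 dB.
B applies 5 dB more gain reduction.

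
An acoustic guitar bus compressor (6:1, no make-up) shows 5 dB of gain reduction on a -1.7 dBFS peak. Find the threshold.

-7.7 dBFS

Input is 6 dB above T (since output overshoot × R = input overshoot: (-6.7 − T)·6 = -1.7 − T gives T = -7.7 dBFS).
Check: -7.7 + (-1.7 − (-7.7))/6 = -7.7 + 1 = -6.7 dBFS. ✓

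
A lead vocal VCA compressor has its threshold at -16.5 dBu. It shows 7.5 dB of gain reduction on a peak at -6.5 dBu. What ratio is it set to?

4:1

Input overshoot = -6.5 − (-16.5) = 10 dB.
Output overshoot = 10 − 7.5 = 2.5 dB.
Ratio = input overshoot / output overshoot = 10 / 2.5 = 4.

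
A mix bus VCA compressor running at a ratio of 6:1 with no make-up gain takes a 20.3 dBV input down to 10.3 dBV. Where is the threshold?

8.3 dBV

Let T be the threshold. Output overshoot = (input overshoot)/R, so 10.3 − T = (20.3 − T)/6.
6·(10.3 − T) = 20.3 − T → 5·T = 61.8 − 20.3 = 41.5.
T = 41.5/5 = 8.3 dBV.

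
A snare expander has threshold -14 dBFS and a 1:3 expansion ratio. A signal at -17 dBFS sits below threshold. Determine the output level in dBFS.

-23 dBFS

Below threshold, a 1:3 expander applies gain = (3−1)×(T − x) of attenuation.
(3−1) × 3 = 6 dB, so output = -17 − 6 = -23 dBFS.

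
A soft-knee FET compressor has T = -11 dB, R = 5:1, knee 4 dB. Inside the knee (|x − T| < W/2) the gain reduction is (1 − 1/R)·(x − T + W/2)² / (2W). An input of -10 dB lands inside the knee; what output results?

x − T + W/2 = -10 − (-11) + 2 = 3.
GR = (1 − 1/5) × 3² / 8 = 0.8 × 9 / 8 = 0.9 dB.
Output = -10 − 0.9 = -10.9 dB.

-10.9 dB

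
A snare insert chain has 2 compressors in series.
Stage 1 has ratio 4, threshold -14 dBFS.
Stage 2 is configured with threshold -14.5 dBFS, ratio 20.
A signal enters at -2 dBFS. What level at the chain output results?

-14.325 dBFS

Stage 1: 12 dB above -14 dBFS, reduced 4:1 to 3 dB above → -11 dBFS.
Stage 2: 3.5 dB above -14.5 dBFS, reduced 20:1 to 0.175 dB above → -14.325 dBFS.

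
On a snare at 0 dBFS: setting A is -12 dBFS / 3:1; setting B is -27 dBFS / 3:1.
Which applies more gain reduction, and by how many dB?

A: overshoot 12 dB → output overshoot 4 dB → GR 8 dB.
B: overshoot 27 dB → output overshoot 9 dB → GR 18 dB.
B applies 10 dB more gain reduction.

B, by 10 dB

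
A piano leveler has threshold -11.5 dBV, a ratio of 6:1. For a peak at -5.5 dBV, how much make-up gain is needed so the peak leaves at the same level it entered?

Overshoot 6 dB → 6/6 = 1 dB after compression, so the compressed level is -11.5 + 1 = -10.5 dBV.
Make-up = target − compressed = -5.5 − (-10.5) = 5 dB.

5 dB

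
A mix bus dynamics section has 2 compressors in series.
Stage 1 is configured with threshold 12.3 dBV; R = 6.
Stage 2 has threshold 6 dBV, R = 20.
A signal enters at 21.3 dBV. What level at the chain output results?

6.39 dBV

Stage 1: overshoot 9 dB → 9/6 = 1.5 dB → 13.8 dBV.
Stage 2: overshoot 7.8 dB → 7.8/20 = 0.39 dB → 6.39 dBV.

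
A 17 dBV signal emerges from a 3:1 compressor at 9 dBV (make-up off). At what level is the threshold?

Gain reduction = 17 − 9 = 8 dB; output overshoot = GR / (R − 1) = 8 / 2 = 4 dB.
Threshold = output − output overshoot = 9 − 4 = 5 dBV.

5 dBV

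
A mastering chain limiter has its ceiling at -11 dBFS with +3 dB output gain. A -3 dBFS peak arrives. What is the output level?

A brickwall limiter is an ∞:1 compressor: any input above the ceiling is clamped to -11 dBFS.
Output gain then adds 3 dB: -11 + 3 = -8 dBFS.

-8 dBFS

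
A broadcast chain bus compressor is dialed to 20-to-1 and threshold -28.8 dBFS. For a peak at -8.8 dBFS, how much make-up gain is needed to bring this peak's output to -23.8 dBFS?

The peak compresses to -28.8 + 20/20 = -27.8 dBFS.
To reach -23.8 dBFS requires -23.8 − (-27.8) = 4 dB of make-up.

4 dB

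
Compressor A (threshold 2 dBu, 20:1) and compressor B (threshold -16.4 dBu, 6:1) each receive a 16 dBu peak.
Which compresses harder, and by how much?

A: 14 dB over, compressed to 0.7 dB over, so 13.3 dB of GR.
B: 32.4 dB over, compressed to 5.4 dB over, so 27 dB of GR.
Difference: 13.7 dB in favour of B.

B, by 13.7 dB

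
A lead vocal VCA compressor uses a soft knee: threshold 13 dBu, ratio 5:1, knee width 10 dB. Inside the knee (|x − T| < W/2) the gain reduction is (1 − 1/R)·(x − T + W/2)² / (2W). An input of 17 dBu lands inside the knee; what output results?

13.76 dBu

x − T + W/2 = 17 − 13 + 5 = 9.
GR = (1 − 1/5) × 9² / 20 = 0.8 × 81 / 20 = 3.24 dB.
Output = 17 − 3.24 = 13.76 dBu.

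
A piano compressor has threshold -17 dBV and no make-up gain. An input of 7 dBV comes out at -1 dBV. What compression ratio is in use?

Input overshoot = 7 − (-17) = 24 dB; output overshoot = -1 − (-17) = 16 dB.
Ratio = 24 / 16 = 1.5.

1.5:1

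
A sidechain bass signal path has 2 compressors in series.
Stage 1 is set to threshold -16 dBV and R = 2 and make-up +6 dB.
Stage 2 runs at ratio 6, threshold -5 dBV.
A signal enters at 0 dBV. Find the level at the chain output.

Stage 1: 0 dBV is 16 dB over -16 dBV; at 2:1 that becomes 8 dB over, giving -8 dBV; +6 dB make-up → -2 dBV.
Stage 2: 3 dB above -5 dBV, reduced 6:1 to 0.5 dB above → -4.5 dBV.

-4.5 dBV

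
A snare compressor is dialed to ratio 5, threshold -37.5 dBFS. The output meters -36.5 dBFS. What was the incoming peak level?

That's 1 dB above the -37.5 dBFS threshold.
Before 5:1 compression the overshoot was 1 × 5 = 5 dB, so input = -37.5 + 5 = -32.5 dBFS.

-32.5 dBFS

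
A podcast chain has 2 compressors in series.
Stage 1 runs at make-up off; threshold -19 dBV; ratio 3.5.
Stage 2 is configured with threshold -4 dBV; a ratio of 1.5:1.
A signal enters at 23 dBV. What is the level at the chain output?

-7 dBV

Stage 1: overshoot 42 dB → 42/3.5 = 12 dB → -7 dBV.
Stage 2: -7 dBV is at or below the -4 dBV threshold — no compression; output -7 dBV.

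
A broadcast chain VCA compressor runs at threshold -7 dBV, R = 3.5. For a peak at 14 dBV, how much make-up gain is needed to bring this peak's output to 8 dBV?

The peak compresses to -7 + 21/3.5 = -1 dBV.
To reach 8 dBV requires 8 − (-1) = 9 dB of make-up.

9 dB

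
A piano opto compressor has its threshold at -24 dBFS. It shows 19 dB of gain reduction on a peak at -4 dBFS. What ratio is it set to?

Input overshoot = -4 − (-24) = 20 dB.
Output overshoot = 20 − 19 = 1 dB.
Ratio = input overshoot / output overshoot = 20 / 1 = 20.

20:1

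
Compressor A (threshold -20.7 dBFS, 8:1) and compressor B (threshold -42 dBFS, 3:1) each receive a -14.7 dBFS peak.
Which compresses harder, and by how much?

B, by 12.95 dB

A: GR = 6 − 6/8 = 5.25 dB.
B: GR = 27.3 − 27.3/3 = 18.2 dB.
B applies 12.95 dB more gain reduction.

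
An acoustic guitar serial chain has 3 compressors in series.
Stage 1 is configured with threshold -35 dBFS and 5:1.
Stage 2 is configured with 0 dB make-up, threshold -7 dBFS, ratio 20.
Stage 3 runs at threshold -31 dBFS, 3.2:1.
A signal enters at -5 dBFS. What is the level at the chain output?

Stage 1: 30 dB above -35 dBFS, reduced 5:1 to 6 dB above → -29 dBFS.
Stage 2: -29 dBFS ≤ -7 dBFS, so stage 2 doesn't engage; output -29 dBFS.
Stage 3: 2 dB above -31 dBFS, reduced 3.2:1 to 0.625 dB above → -30.375 dBFS.

-30.375 dBFS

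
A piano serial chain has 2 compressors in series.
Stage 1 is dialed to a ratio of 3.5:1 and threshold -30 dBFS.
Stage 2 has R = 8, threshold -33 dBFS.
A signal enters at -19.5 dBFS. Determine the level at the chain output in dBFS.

Stage 1: 10.5 dB above -30 dBFS, reduced 3.5:1 to 3 dB above → -27 dBFS.
Stage 2: -27 dBFS is 6 dB over -33 dBFS; at 8:1 that becomes 0.75 dB over, giving -32.25 dBFS.

-32.25 dBFS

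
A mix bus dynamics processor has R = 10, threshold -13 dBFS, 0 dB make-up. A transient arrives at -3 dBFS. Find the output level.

Overshoot: -3 − (-13) = 10 dB.
The 10 dB excess becomes 1 dB after 10:1 reduction.
So the level is -13 + 1 = -12 dBFS.

-12 dBFS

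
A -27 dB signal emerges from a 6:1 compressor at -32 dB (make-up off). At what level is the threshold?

-33 dB

Let T be the threshold. Output overshoot = (input overshoot)/R, so -32 − T = (-27 − T)/6.
6·(-32 − T) = -27 − T → 5·T = -192 − (-27) = -165.
T = -165/5 = -33 dB.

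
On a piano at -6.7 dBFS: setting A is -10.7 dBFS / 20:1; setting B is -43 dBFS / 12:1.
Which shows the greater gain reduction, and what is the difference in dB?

B, by 29.475 dB

A: GR = 4 − 4/20 = 3.8 dB.
B: GR = 36.3 − 36.3/12 = 33.275 dB.
Difference: 29.475 dB in favour of B.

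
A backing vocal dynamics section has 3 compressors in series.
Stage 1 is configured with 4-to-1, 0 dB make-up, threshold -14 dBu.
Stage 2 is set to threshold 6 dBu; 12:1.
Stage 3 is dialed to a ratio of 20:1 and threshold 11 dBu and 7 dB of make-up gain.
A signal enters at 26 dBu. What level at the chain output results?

3 dBu

Stage 1: overshoot 40 dB → 40/4 = 10 dB → -4 dBu.
Stage 2: -4 dBu ≤ 6 dBu, so stage 2 doesn't engage; output -4 dBu.
Stage 3: below threshold (-4 ≤ 11); passes unchanged; make-up brings it to 3 dBu.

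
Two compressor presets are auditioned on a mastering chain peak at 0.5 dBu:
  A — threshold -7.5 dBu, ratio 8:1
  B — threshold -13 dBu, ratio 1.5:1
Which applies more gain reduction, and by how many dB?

A: overshoot 8 dB → output overshoot 1 dB → GR 7 dB.
B: overshoot 13.5 dB → output overshoot 9 dB → GR 4.5 dB.
A reduces 2.5 dB more.

A, by 2.5 dB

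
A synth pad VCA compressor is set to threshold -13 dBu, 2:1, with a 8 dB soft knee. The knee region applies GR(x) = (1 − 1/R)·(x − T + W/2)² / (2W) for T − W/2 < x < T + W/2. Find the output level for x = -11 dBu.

-12.125 dBu

x − T + W/2 = -11 − (-13) + 4 = 6.
GR = (1 − 1/2) × 6² / 16 = 0.5 × 36 / 16 = 1.125 dB.
Output = -11 − 1.125 = -12.125 dBu.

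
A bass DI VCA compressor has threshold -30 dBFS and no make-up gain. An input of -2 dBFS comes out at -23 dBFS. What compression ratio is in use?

Input overshoot = -2 − (-30) = 28 dB; output overshoot = -23 − (-30) = 7 dB.
Ratio = 28 / 7 = 4.

4:1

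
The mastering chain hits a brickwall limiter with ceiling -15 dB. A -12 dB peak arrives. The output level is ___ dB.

The limiter clamps the peak to its -15 dB ceiling.

-15 dB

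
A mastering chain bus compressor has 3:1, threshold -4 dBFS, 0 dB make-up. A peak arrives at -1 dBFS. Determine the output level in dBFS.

-3 dBFS

The input is 3 dB above the -4 dBFS threshold.
At 3:1 the overshoot is divided by 3, leaving 1 dB above threshold.
Output = -4 + 1 = -3 dBFS.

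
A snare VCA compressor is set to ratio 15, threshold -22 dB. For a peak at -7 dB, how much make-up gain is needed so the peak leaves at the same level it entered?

Without make-up, output = threshold + overshoot/15 = -22 + 1 = -21 dB.
Gap to target: 14 dB.

14 dB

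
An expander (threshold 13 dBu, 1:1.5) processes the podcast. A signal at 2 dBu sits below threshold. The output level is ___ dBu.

-3.5 dBu

The input is 11 dB below the 13 dBu threshold.
A 1:1.5 expander multiplies undershoot by 1.5: 11 × 1.5 = 16.5 dB below threshold.
Output = 13 − 16.5 = -3.5 dBu.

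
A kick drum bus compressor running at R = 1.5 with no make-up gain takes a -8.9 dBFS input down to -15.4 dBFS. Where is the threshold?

-28.4 dBFS

Input is 19.5 dB above T (since output overshoot × R = input overshoot: (-15.4 − T)·1.5 = -8.9 − T gives T = -28.4 dBFS).
Check: -28.4 + (-8.9 − (-28.4))/1.5 = -28.4 + 13 = -15.4 dBFS. ✓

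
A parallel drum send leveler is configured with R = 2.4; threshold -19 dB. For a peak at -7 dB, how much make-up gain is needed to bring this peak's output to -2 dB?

12 dB

Overshoot 12 dB → 12/2.4 = 5 dB after compression, so the compressed level is -19 + 5 = -14 dB.
Make-up = target − compressed = -2 − (-14) = 12 dB.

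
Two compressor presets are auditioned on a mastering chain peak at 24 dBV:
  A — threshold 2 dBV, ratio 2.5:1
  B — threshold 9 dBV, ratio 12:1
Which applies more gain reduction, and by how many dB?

B, by 0.55 dB

A: overshoot 22 dB → output overshoot 8.8 dB → GR 13.2 dB.
B: overshoot 15 dB → output overshoot 1.25 dB → GR 13.75 dB.
B applies 0.55 dB more gain reduction.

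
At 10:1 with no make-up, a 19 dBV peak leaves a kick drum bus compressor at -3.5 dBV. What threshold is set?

-6 dBV

Input is 25 dB above T (since output overshoot × R = input overshoot: (-3.5 − T)·10 = 19 − T gives T = -6 dBV).
Check: -6 + (19 − (-6))/10 = -6 + 2.5 = -3.5 dBV. ✓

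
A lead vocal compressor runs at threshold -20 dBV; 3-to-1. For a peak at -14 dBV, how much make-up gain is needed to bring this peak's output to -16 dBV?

2 dB

The peak compresses to -20 + 6/3 = -18 dBV.
To reach -16 dBV requires -16 − (-18) = 2 dB of make-up.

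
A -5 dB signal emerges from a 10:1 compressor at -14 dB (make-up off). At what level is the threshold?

Let T be the threshold. Output overshoot = (input overshoot)/R, so -14 − T = (-5 − T)/10.
10·(-14 − T) = -5 − T → 9·T = -140 − (-5) = -135.
T = -135/9 = -15 dB.

-15 dB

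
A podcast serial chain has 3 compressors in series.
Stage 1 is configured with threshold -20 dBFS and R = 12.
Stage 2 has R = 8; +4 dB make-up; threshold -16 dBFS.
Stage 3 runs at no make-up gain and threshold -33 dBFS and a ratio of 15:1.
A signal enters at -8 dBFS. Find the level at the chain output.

Stage 1: overshoot 12 dB → 12/12 = 1 dB → -19 dBFS.
Stage 2: -19 dBFS is at or below the -16 dBFS threshold — no compression; make-up brings it to -15 dBFS.
Stage 3: 18 dB above -33 dBFS, reduced 15:1 to 1.2 dB above → -31.8 dBFS.

-31.8 dBFS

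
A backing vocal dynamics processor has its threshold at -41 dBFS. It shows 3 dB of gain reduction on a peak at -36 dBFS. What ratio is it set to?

2.5:1

Input overshoot = -36 − (-41) = 5 dB.
Output overshoot = 5 − 3 = 2 dB.
Ratio = input overshoot / output overshoot = 5 / 2 = 2.5.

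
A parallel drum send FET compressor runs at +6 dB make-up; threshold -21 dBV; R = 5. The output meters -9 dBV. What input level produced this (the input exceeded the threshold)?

Stripping the +6 dB make-up gives -15 dBV at the gain stage.
Post-compression overshoot = -15 − (-21) = 6 dB.
Input overshoot = R × output overshoot = 30 dB → input = -21 + 30 = 9 dBV.

9 dBV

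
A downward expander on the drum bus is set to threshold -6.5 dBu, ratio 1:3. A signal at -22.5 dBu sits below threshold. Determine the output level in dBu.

The input is 16 dB below the -6.5 dBu threshold.
A 1:3 expander multiplies undershoot by 3: 16 × 3 = 48 dB below threshold.
Output = -6.5 − 48 = -54.5 dBu.

-54.5 dBu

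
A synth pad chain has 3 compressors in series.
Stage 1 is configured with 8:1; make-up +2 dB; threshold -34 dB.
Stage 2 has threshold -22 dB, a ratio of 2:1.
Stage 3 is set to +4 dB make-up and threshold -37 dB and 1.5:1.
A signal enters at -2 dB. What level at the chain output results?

Stage 1: overshoot 32 dB → 32/8 = 4 dB → -30 dB; +2 dB make-up → -28 dB.
Stage 2: -28 dB is at or below the -22 dB threshold — no compression; output -28 dB.
Stage 3: 9 dB above -37 dB, reduced 1.5:1 to 6 dB above → -31 dB; +4 dB make-up → -27 dB.

-27 dB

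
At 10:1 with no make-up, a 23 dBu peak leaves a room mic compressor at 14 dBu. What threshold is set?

Input is 10 dB above T (since output overshoot × R = input overshoot: (14 − T)·10 = 23 − T gives T = 13 dBu).
Check: 13 + (23 − 13)/10 = 13 + 1 = 14 dBu. ✓

13 dBu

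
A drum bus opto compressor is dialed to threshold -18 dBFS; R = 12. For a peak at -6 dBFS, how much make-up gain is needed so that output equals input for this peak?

Overshoot 12 dB → 12/12 = 1 dB after compression, so the compressed level is -18 + 1 = -17 dBFS.
Make-up = target − compressed = -6 − (-17) = 11 dB.

11 dB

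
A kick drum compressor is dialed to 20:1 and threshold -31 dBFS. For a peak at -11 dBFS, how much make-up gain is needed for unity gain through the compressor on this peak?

Overshoot 20 dB → 20/20 = 1 dB after compression, so the compressed level is -31 + 1 = -30 dBFS.
Make-up = target − compressed = -11 − (-30) = 19 dB.

19 dB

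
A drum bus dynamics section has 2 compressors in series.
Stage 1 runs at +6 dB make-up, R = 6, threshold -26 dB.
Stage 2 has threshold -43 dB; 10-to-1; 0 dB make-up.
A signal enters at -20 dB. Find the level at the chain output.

Stage 1: overshoot 6 dB → 6/6 = 1 dB → -25 dB; +6 dB make-up → -19 dB.
Stage 2: overshoot 24 dB → 24/10 = 2.4 dB → -40.6 dB.

-40.6 dB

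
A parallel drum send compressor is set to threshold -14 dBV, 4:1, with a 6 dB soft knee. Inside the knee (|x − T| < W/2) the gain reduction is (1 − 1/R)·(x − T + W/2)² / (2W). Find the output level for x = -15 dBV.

-15.25 dBV

x − T + W/2 = -15 − (-14) + 3 = 2.
GR = (1 − 1/4) × 2² / 12 = 0.75 × 4 / 12 = 0.25 dB.
Output = -15 − 0.25 = -15.25 dBV.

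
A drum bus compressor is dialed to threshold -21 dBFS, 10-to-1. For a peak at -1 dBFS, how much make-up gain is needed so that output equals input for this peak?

18 dB

Overshoot 20 dB → 20/10 = 2 dB after compression, so the compressed level is -21 + 2 = -19 dBFS.
Make-up = target − compressed = -1 − (-19) = 18 dB.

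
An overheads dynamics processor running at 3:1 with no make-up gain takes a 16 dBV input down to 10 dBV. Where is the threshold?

7 dBV

Let T be the threshold. Output overshoot = (input overshoot)/R, so 10 − T = (16 − T)/3.
3·(10 − T) = 16 − T → 2·T = 30 − 16 = 14.
T = 14/2 = 7 dBV.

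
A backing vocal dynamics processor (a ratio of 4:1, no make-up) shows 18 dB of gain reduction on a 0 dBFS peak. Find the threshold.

-24 dBFS

Input is 24 dB above T (since output overshoot × R = input overshoot: (-18 − T)·4 = 0 − T gives T = -24 dBFS).
Check: -24 + (0 − (-24))/4 = -24 + 6 = -18 dBFS. ✓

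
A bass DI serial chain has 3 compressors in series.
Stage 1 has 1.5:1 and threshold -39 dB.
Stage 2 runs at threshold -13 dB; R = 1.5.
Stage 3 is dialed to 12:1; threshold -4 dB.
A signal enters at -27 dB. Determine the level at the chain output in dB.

Stage 1: overshoot 12 dB → 12/1.5 = 8 dB → -31 dB.
Stage 2: -31 dB is at or below the -13 dB threshold — no compression; output -31 dB.
Stage 3: -31 dB is at or below the -4 dB threshold — no compression; output -31 dB.

-31 dB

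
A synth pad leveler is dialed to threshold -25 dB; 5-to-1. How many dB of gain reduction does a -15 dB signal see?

8 dB

-15 dB exceeds the threshold by 10 dB.
At 5:1, output sits 10/5 = 2 dB above threshold.
So the signal is attenuated by 10 − 2 = 8 dB.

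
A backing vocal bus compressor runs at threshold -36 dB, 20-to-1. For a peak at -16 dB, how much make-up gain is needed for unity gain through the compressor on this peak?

The peak compresses to -36 + 20/20 = -35 dB.
To reach -16 dB requires -16 − (-35) = 19 dB of make-up.

19 dB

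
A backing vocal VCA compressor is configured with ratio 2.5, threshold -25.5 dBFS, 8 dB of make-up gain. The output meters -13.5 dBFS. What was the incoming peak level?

Remove make-up: -13.5 − 8 = -21.5 dBFS.
That's 4 dB above the -25.5 dBFS threshold.
Input overshoot = R × output overshoot = 10 dB → input = -25.5 + 10 = -15.5 dBFS.

-15.5 dBFS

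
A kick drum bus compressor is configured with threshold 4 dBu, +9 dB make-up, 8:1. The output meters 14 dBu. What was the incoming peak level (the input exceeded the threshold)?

12 dBu

Remove make-up: 14 − 9 = 5 dBu.
That's 1 dB above the 4 dBu threshold.
Input overshoot = R × output overshoot = 8 dB → input = 4 + 8 = 12 dBu.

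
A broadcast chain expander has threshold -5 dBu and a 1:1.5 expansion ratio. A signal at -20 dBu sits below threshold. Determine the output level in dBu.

-27.5 dBu

Below threshold, a 1:1.5 expander applies gain = (1.5−1)×(T − x) of attenuation.
(1.5−1) × 15 = 7.5 dB, so output = -20 − 7.5 = -27.5 dBu.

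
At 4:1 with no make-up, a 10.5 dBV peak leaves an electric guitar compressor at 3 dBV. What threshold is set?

Input is 10 dB above T (since output overshoot × R = input overshoot: (3 − T)·4 = 10.5 − T gives T = 0.5 dBV).
Check: 0.5 + (10.5 − 0.5)/4 = 0.5 + 2.5 = 3 dBV. ✓

0.5 dBV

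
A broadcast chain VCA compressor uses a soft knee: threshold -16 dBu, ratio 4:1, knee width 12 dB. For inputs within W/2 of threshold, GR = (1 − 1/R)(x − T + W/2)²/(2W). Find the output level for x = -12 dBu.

-15.125 dBu

x − T + W/2 = -12 − (-16) + 6 = 10.
GR = (1 − 1/4) × 10² / 24 = 0.75 × 100 / 24 = 3.125 dB.
Output = -12 − 3.125 = -15.125 dBu.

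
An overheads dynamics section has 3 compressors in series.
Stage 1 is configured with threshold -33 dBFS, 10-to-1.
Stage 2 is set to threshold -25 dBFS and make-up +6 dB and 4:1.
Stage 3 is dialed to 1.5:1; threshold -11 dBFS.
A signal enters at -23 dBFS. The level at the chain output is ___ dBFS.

-26 dBFS

Stage 1: 10 dB above -33 dBFS, reduced 10:1 to 1 dB above → -32 dBFS.
Stage 2: -32 dBFS is at or below the -25 dBFS threshold — no compression; make-up brings it to -26 dBFS.
Stage 3: -26 dBFS ≤ -11 dBFS, so stage 3 doesn't engage; output -26 dBFS.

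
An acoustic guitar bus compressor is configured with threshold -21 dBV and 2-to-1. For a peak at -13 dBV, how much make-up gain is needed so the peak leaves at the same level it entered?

Without make-up, output = threshold + overshoot/2 = -21 + 4 = -17 dBV.
Gap to target: 4 dB.

4 dB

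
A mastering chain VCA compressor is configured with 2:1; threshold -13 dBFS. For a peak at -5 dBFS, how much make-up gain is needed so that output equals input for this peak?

4 dB

Overshoot 8 dB → 8/2 = 4 dB after compression, so the compressed level is -13 + 4 = -9 dBFS.
Make-up = target − compressed = -5 − (-9) = 4 dB.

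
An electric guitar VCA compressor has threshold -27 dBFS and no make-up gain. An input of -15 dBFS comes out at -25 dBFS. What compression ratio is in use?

6:1

Input overshoot = -15 − (-27) = 12 dB; output overshoot = -25 − (-27) = 2 dB.
Ratio = 12 / 2 = 6.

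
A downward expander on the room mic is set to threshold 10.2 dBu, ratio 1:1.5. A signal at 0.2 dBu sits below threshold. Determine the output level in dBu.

The input is 10 dB below the 10.2 dBu threshold.
A 1:1.5 expander multiplies undershoot by 1.5: 10 × 1.5 = 15 dB below threshold.
Output = 10.2 − 15 = -4.8 dBu.

-4.8 dBu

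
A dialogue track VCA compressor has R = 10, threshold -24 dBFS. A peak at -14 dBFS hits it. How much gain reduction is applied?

The signal is 10 dB above threshold.
A 10:1 ratio leaves 1 dB of that excess.
Gain reduction = 10 − 1 = 9 dB.

9 dB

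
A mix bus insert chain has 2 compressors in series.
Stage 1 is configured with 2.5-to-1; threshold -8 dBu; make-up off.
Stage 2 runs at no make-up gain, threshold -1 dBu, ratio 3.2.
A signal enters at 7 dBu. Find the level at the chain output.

Stage 1: 7 dBu is 15 dB over -8 dBu; at 2.5:1 that becomes 6 dB over, giving -2 dBu.
Stage 2: below threshold (-2 ≤ -1); passes unchanged; output -2 dBu.

-2 dBu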